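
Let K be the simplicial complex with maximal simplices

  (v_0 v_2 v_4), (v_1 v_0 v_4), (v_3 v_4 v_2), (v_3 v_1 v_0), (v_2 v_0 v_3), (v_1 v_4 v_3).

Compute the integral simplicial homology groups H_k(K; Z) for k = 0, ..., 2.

Order the vertices as v_0 < v_1 < v_2 < v_3 < v_4. Listing each simplex with vertices in this order, K has dimension 2 with simplices:

  0-simplices (5): [v_0], [v_1], [v_2], [v_3], [v_4]
  1-simplices (9): [v_0,v_1], [v_0,v_2], [v_0,v_3], [v_0,v_4], [v_1,v_3], [v_1,v_4], [v_2,v_3], [v_2,v_4], [v_3,v_4]
  2-simplices (6): [v_0,v_1,v_3], [v_0,v_1,v_4], [v_0,v_2,v_3], [v_0,v_2,v_4], [v_1,v_3,v_4], [v_2,v_3,v_4]

giving chain groups C_0 ≅ Z^5, C_1 ≅ Z^9, C_2 ≅ Z^6.

The boundary map ∂_1: C_1 → C_0 is given by ∂[p,q] = [q] − [p].
The resulting 5×9 matrix has rank 4, and its Smith normal form has invariant factors (1,1,1,1).

Boundary ∂_2: C_2 → C_1 acts by ∂[p,q,r] = [q,r] − [p,r] + [p,q]. For instance
  ∂[v_0,v_2,v_3] = [v_2,v_3] − [v_0,v_3] + [v_0,v_2],
  ∂[v_0,v_2,v_4] = [v_2,v_4] − [v_0,v_4] + [v_0,v_2].
The resulting 9×6 matrix has rank 5, and its Smith normal form has invariant factors (1,1,1,1,1).

Now H_k = ker ∂_k / im ∂_{k+1}, so:

  H_0: rank C_0 − rank ∂_1 = 5 − 4 = 1, and the invariant factors of ∂_1 are all 1, so H_0 = Z.
  H_1: rank ker ∂_1 − rank ∂_2 = (9 − 4) − 5 = 0, and the invariant factors of ∂_2 are all 1, so H_1 = 0.
  H_2: rank ker ∂_2 − rank ∂_3 = (6 − 5) − 0 = 1, and there is no ∂_3, so H_2 = Z.

(K is a triangulation of the 2-sphere S^2.)

H_0 = Z,  H_1 = 0,  H_2 = Z.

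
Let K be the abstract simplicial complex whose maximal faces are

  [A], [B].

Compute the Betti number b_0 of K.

Order the vertices as A < B. Listing each simplex with vertices in this order, K has dimension 0 with simplices:

  0-simplices (2): A, B

Hence C_0 ≅ Z^2.

Computing H_k = (kernel of ∂_k) / (image of ∂_{k+1}):

  H_0: rank C_0 − rank ∂_1 = 2 − 0 = 2, and there is no ∂_1, so H_0 = Z^2.

Hence the Betti numbers are b_0 = 2.

b_0 = 2.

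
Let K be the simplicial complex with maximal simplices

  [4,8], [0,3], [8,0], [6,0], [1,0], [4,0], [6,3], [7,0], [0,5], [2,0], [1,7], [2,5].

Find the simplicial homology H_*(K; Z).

H_0 ≅ Z,  H_1 ≅ Z^4.

We work with the vertex ordering 0 < 1 < 2 < 3 < 4 < 5 < 6 < 7 < 8. The simplices of K, each written with vertices in increasing order, are:

  0-simplices (9): [0], [1], [2], [3], [4], [5], [6], [7], [8]
  1-simplices (12): [0,1], [0,2], [0,3], [0,4], [0,5], [0,6], [0,7], [0,8], [1,7], [2,5], [3,6], [4,8]

so the chain groups are C_0 ≅ Z^9, C_1 ≅ Z^12.

∂_1: C_1 → C_0 is given by ∂[p,q] = [q] − [p]. For instance
  ∂[4,8] = [8] − [4].
The 9×12 boundary matrix has rank 8 and Smith normal form diag(1,1,1,1,1,1,1,1).

Now H_k = ker ∂_k / im ∂_{k+1}, so:

  H_0: rank C_0 − rank ∂_1 = 9 − 8 = 1, and the invariant factors of ∂_1 are all 1, so H_0 ≅ Z.
  H_1: rank ker ∂_1 − rank ∂_2 = (12 − 8) − 0 = 4, and there is no ∂_2, so H_1 ≅ Z^4.

(K is a triangulation of a wedge of 4 circles.)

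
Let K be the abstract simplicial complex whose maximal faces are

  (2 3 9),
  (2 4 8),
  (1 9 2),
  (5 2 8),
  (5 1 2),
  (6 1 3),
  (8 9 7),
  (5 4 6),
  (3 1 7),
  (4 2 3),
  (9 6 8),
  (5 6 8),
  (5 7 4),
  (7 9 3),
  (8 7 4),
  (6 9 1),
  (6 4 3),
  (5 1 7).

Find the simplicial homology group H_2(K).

Order the vertices as 1 < 2 < 3 < 4 < 5 < 6 < 7 < 8 < 9. Listing each simplex with vertices in this order, K has dimension 2 with simplices:

  0-simplices (9): [1], [2], [3], [4], [5], [6], [7], [8], [9]
  1-simplices (27): (27 of them)
  2-simplices (18): [1,2,5], [1,2,9], [1,3,6], [1,3,7], [1,5,7], [1,6,9], [2,3,4], [2,3,9], [2,4,8], [2,5,8], [3,4,6], [3,7,9], [4,5,6], [4,5,7], [4,7,8], [5,6,8], [6,8,9], [7,8,9]

Hence C_0 ≅ Z^9, C_1 ≅ Z^27, C_2 ≅ Z^18.

Boundary ∂_1: C_1 → C_0 maps an edge to its endpoints' difference, ∂[p,q] = q − p. For instance
  ∂[4,5] = [5] − [4].
The 9×27 boundary matrix has rank 8 and Smith normal form diag(1,1,1,1,1,1,1,1).

∂_2: C_2 → C_1 sends each 2-simplex [p,q,r] to [q,r] − [p,r] + [p,q]. For instance
  ∂[7,8,9] = [8,9] − [7,9] + [7,8],
  ∂[1,3,6] = [3,6] − [1,6] + [1,3].
The resulting 27×18 matrix has rank 18, and its Smith normal form has invariant factors (1,1,1,1,1,1,1,1,1,1,1,1,1,1,1,1,1,2).

Reading off H_k = ker ∂_k / im ∂_{k+1}:

  H_2: rank ker ∂_2 − rank ∂_3 = (18 − 18) − 0 = 0, and there is no ∂_3, so H_2 ≅ 0.

H_2 = 0.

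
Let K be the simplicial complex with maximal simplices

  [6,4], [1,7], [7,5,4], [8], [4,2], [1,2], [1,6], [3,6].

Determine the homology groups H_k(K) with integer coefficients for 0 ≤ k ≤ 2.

Fix the vertex order 1 < 2 < 3 < 4 < 5 < 6 < 7 < 8 and write every simplex with vertices in increasing order. Then dim K = 2 and the simplices of K are:

  0-simplices (8): [1], [2], [3], [4], [5], [6], [7], [8]
  1-simplices (9): [1,2], [1,6], [1,7], [2,4], [3,6], [4,5], [4,6], [4,7], [5,7]
  2-simplices (1): [4,5,7]

Hence C_0 ≅ Z^8, C_1 ≅ Z^9, C_2 ≅ Z^1.

The boundary map ∂_1: C_1 → C_0 maps an edge to its endpoints' difference, ∂[p,q] = q − p.
This gives a 8×9 integer matrix of rank 6; reducing to Smith normal form yields diagonal entries (1,1,1,1,1,1).

Boundary ∂_2: C_2 → C_1 maps a triangle to the signed sum of its edges. For instance
  ∂[4,5,7] = [5,7] − [4,7] + [4,5].
This gives a 9×1 integer matrix of rank 1; reducing to Smith normal form yields diagonal entries (1).

Computing H_k = (kernel of ∂_k) / (image of ∂_{k+1}):

  H_0: rank C_0 − rank ∂_1 = 8 − 6 = 2, and the invariant factors of ∂_1 are all 1, so H_0 ≅ Z^2.
  H_1: rank ker ∂_1 − rank ∂_2 = (9 − 6) − 1 = 2, and the invariant factors of ∂_2 are all 1, so H_1 ≅ Z^2.
  H_2: rank ker ∂_2 − rank ∂_3 = (1 − 1) − 0 = 0, and there is no ∂_3, so H_2 ≅ 0.

H_0 = Z^2,  H_1 = Z^2,  H_2 = 0.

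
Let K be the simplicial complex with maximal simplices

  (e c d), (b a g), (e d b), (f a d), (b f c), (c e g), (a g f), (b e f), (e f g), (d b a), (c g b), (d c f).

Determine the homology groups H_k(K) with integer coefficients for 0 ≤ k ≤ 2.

Fix the vertex order a < b < c < d < e < f < g and write every simplex with vertices in increasing order. Then dim K = 2 and the simplices of K are:

  0-simplices (7): a, b, c, d, e, f, g
  1-simplices (18): ab, ad, af, ag, bc, bd, be, bf, bg, cd, ce, cf, cg, de, df, ef, eg, fg
  2-simplices (12): abd, abg, adf, afg, bcf, bcg, bde, bef, cde, cdf, ceg, efg

Hence C_0 ≅ Z^7, C_1 ≅ Z^18, C_2 ≅ Z^12.

Boundary ∂_1: C_1 → C_0 maps an edge to its endpoints' difference, ∂[p,q] = q − p. For instance
  ∂bd = d − b.
As a 7×18 matrix over Z this has rank 6, with invariant factors (1,1,1,1,1,1).

The boundary map ∂_2: C_2 → C_1 acts by ∂[p,q,r] = [q,r] − [p,r] + [p,q]. For instance
  ∂abg = bg − ag + ab,
  ∂afg = fg − ag + af.
The 18×12 boundary matrix has rank 12 and Smith normal form diag(1,1,1,1,1,1,1,1,1,1,1,2).

Now H_k = ker ∂_k / im ∂_{k+1}, so:

  H_0: rank C_0 − rank ∂_1 = 7 − 6 = 1, and the invariant factors of ∂_1 are all 1, so H_0 = Z.
  H_1: rank ker ∂_1 − rank ∂_2 = (18 − 6) − 12 = 0, and ∂_2 has invariant factor 2 > 1, so H_1 = Z/2.
  H_2: rank ker ∂_2 − rank ∂_3 = (12 − 12) − 0 = 0, and there is no ∂_3, so H_2 = 0.

H_0 = Z,  H_1 = Z/2,  H_2 = 0.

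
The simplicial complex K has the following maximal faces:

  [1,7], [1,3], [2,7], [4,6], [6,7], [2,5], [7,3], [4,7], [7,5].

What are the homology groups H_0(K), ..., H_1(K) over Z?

H_0 ≅ Z,  H_1 ≅ Z^3.

Order the vertices as 1 < 2 < 3 < 4 < 5 < 6 < 7. Listing each simplex with vertices in this order, K has dimension 1 with simplices:

  0-simplices (7): [1], [2], [3], [4], [5], [6], [7]
  1-simplices (9): [1,3], [1,7], [2,5], [2,7], [3,7], [4,6], [4,7], [5,7], [6,7]

giving chain groups C_0 ≅ Z^7, C_1 ≅ Z^9.

Boundary ∂_1: C_1 → C_0 sends each edge [p,q] (with p < q) to q − p. For instance
  ∂[4,6] = [6] − [4].
The 7×9 boundary matrix has rank 6 and Smith normal form diag(1,1,1,1,1,1).

From H_k ≅ ker(∂_k) / im(∂_{k+1}) we obtain:

  H_0: rank C_0 − rank ∂_1 = 7 − 6 = 1, and the invariant factors of ∂_1 are all 1, so H_0 = Z.
  H_1: rank ker ∂_1 − rank ∂_2 = (9 − 6) − 0 = 3, and there is no ∂_2, so H_1 = Z^3.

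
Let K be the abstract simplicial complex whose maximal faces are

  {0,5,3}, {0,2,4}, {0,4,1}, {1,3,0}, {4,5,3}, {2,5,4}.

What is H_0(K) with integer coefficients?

H_0 ≅ Z.

Take the total order 0 < 1 < 2 < 3 < 4 < 5 on the vertex set. Then K (dimension 2) consists of the simplices:

  0-simplices (6): [0], [1], [2], [3], [4], [5]
  1-simplices (12): [0,1], [0,2], [0,3], [0,4], [0,5], [1,3], [1,4], [2,4], [2,5], [3,4], [3,5], [4,5]
  2-simplices (6): [0,1,3], [0,1,4], [0,2,4], [0,3,5], [2,4,5], [3,4,5]

giving chain groups C_0 ≅ Z^6, C_1 ≅ Z^12, C_2 ≅ Z^6.

Boundary ∂_1: C_1 → C_0 is given by ∂[p,q] = [q] − [p]. For instance
  ∂[0,2] = [2] − [0].
This gives a 6×12 integer matrix of rank 5; reducing to Smith normal form yields diagonal entries (1,1,1,1,1).

Boundary ∂_2: C_2 → C_1 acts by ∂[p,q,r] = [q,r] − [p,r] + [p,q]. For instance
  ∂[0,1,4] = [1,4] − [0,4] + [0,1],
  ∂[2,4,5] = [4,5] − [2,5] + [2,4].
This gives a 12×6 integer matrix of rank 6; reducing to Smith normal form yields diagonal entries (1,1,1,1,1,1).

From H_k ≅ ker(∂_k) / im(∂_{k+1}) we obtain:

  H_0: rank C_0 − rank ∂_1 = 6 − 5 = 1, and the invariant factors of ∂_1 are all 1, so H_0 ≅ Z.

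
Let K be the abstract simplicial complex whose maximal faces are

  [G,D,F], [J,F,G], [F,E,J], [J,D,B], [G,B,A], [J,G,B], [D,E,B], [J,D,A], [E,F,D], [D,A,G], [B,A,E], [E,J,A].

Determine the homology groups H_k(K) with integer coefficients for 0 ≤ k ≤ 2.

H_0 ≅ Z,  H_1 ≅ Z/2,  H_2 = 0.

Fix the vertex order A < B < D < E < F < G < J and write every simplex with vertices in increasing order. Then dim K = 2 and the simplices of K are:

  0-simplices (7): A, B, D, E, F, G, J
  1-simplices (18): AB, AD, AE, AG, AJ, BD, BE, BG, BJ, DE, DF, DG, DJ, EF, EJ, FG, FJ, GJ
  2-simplices (12): ABE, ABG, ADG, ADJ, AEJ, BDE, BDJ, BGJ, DEF, DFG, EFJ, FGJ

Hence C_0 ≅ Z^7, C_1 ≅ Z^18, C_2 ≅ Z^12.

The boundary map ∂_1: C_1 → C_0 is given by ∂[p,q] = [q] − [p]. For instance
  ∂AG = G − A.
As a 7×18 matrix over Z this has rank 6, with invariant factors (1,1,1,1,1,1).

Boundary ∂_2: C_2 → C_1 acts by ∂[p,q,r] = [q,r] − [p,r] + [p,q]. For instance
  ∂ADJ = DJ − AJ + AD,
  ∂EFJ = FJ − EJ + EF.
The 18×12 boundary matrix has rank 12 and Smith normal form diag(1,1,1,1,1,1,1,1,1,1,1,2).

From H_k ≅ ker(∂_k) / im(∂_{k+1}) we obtain:

  H_0: rank C_0 − rank ∂_1 = 7 − 6 = 1, and the invariant factors of ∂_1 are all 1, so H_0 ≅ Z.
  H_1: rank ker ∂_1 − rank ∂_2 = (18 − 6) − 12 = 0, and ∂_2 has invariant factor 2 > 1, so H_1 ≅ Z/2.
  H_2: rank ker ∂_2 − rank ∂_3 = (12 − 12) − 0 = 0, and there is no ∂_3, so H_2 ≅ 0.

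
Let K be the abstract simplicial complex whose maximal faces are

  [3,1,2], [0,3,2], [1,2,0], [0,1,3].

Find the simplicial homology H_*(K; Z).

Take the total order 0 < 1 < 2 < 3 on the vertex set. Then K (dimension 2) consists of the simplices:

  0-simplices (4): [0], [1], [2], [3]
  1-simplices (6): [0,1], [0,2], [0,3], [1,2], [1,3], [2,3]
  2-simplices (4): [0,1,2], [0,1,3], [0,2,3], [1,2,3]

giving chain groups C_0 ≅ Z^4, C_1 ≅ Z^6, C_2 ≅ Z^4.

Boundary ∂_1: C_1 → C_0 is given by ∂[p,q] = [q] − [p]. For instance
  ∂[2,3] = [3] − [2].
The 4×6 boundary matrix has rank 3 and Smith normal form diag(1,1,1).

∂_2: C_2 → C_1 sends each 2-simplex [p,q,r] to [q,r] − [p,r] + [p,q]. For instance
  ∂[0,1,3] = [1,3] − [0,3] + [0,1],
  ∂[1,2,3] = [2,3] − [1,3] + [1,2].
The 6×4 boundary matrix has rank 3 and Smith normal form diag(1,1,1).

From H_k ≅ ker(∂_k) / im(∂_{k+1}) we obtain:

  H_0: rank C_0 − rank ∂_1 = 4 − 3 = 1, and the invariant factors of ∂_1 are all 1, so H_0 ≅ Z.
  H_1: rank ker ∂_1 − rank ∂_2 = (6 − 3) − 3 = 0, and the invariant factors of ∂_2 are all 1, so H_1 ≅ 0.
  H_2: rank ker ∂_2 − rank ∂_3 = (4 − 3) − 0 = 1, and there is no ∂_3, so H_2 ≅ Z.

As a check, the Euler characteristic is 4 − 6 + 4 = 2, which agrees with 1 − 0 + 1 = 2.

H_0 = Z,  H_1 = 0,  H_2 = Z.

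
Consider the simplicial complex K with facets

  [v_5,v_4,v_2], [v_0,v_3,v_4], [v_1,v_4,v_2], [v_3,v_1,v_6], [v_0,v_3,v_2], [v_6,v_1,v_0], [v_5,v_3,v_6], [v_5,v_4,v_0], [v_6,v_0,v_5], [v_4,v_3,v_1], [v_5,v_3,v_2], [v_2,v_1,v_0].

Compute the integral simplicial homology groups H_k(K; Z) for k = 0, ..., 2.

H_0 = Z,  H_1 = Z/2,  H_2 = 0.

Order the vertices as v_0 < v_1 < v_2 < v_3 < v_4 < v_5 < v_6. Listing each simplex with vertices in this order, K has dimension 2 with simplices:

  0-simplices (7): [v_0], [v_1], [v_2], [v_3], [v_4], [v_5], [v_6]
  1-simplices (18): (18 of them)
  2-simplices (12): (12 of them)

giving chain groups C_0 ≅ Z^7, C_1 ≅ Z^18, C_2 ≅ Z^12.

Boundary ∂_1: C_1 → C_0 maps an edge to its endpoints' difference, ∂[p,q] = q − p. For instance
  ∂[v_1,v_3] = [v_3] − [v_1].
The resulting 7×18 matrix has rank 6, and its Smith normal form has invariant factors (1,1,1,1,1,1).

The boundary map ∂_2: C_2 → C_1 sends each 2-simplex [p,q,r] to [q,r] − [p,r] + [p,q]. For instance
  ∂[v_0,v_1,v_6] = [v_1,v_6] − [v_0,v_6] + [v_0,v_1],
  ∂[v_1,v_2,v_4] = [v_2,v_4] − [v_1,v_4] + [v_1,v_2].
As a 18×12 matrix over Z this has rank 12, with invariant factors (1,1,1,1,1,1,1,1,1,1,1,2).

Computing H_k = (kernel of ∂_k) / (image of ∂_{k+1}):

  H_0: rank C_0 − rank ∂_1 = 7 − 6 = 1, and the invariant factors of ∂_1 are all 1, so H_0 ≅ Z.
  H_1: rank ker ∂_1 − rank ∂_2 = (18 − 6) − 12 = 0, and ∂_2 has invariant factor 2 > 1, so H_1 ≅ Z/2.
  H_2: rank ker ∂_2 − rank ∂_3 = (12 − 12) − 0 = 0, and there is no ∂_3, so H_2 ≅ 0.

As a check, the Euler characteristic is 7 − 18 + 12 = 1, which agrees with 1 − 0 + 0 = 1.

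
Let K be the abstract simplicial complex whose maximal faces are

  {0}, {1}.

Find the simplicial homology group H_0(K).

We work with the vertex ordering 0 < 1. The simplices of K, each written with vertices in increasing order, are:

  0-simplices (2): [0], [1]

Hence C_0 ≅ Z^2.

Reading off H_k = ker ∂_k / im ∂_{k+1}:

  H_0: rank C_0 − rank ∂_1 = 2 − 0 = 2, and there is no ∂_1, so H_0 = Z^2.

H_0 = Z^2.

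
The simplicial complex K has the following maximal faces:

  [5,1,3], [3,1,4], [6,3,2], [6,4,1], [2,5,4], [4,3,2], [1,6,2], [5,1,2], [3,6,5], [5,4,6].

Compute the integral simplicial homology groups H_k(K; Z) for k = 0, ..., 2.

Fix the vertex order 1 < 2 < 3 < 4 < 5 < 6 and write every simplex with vertices in increasing order. Then dim K = 2 and the simplices of K are:

  0-simplices (6): [1], [2], [3], [4], [5], [6]
  1-simplices (15): [1,2], [1,3], [1,4], [1,5], [1,6], [2,3], [2,4], [2,5], [2,6], [3,4], [3,5], [3,6], [4,5], [4,6], [5,6]
  2-simplices (10): [1,2,5], [1,2,6], [1,3,4], [1,3,5], [1,4,6], [2,3,4], [2,3,6], [2,4,5], [3,5,6], [4,5,6]

so the chain groups are C_0 ≅ Z^6, C_1 ≅ Z^15, C_2 ≅ Z^10.

∂_1: C_1 → C_0 sends each edge [p,q] (with p < q) to q − p.
This gives a 6×15 integer matrix of rank 5; reducing to Smith normal form yields diagonal entries (1,1,1,1,1).

Boundary ∂_2: C_2 → C_1 acts by ∂[p,q,r] = [q,r] − [p,r] + [p,q]. For instance
  ∂[3,5,6] = [5,6] − [3,6] + [3,5],
  ∂[2,3,6] = [3,6] − [2,6] + [2,3].
This gives a 15×10 integer matrix of rank 10; reducing to Smith normal form yields diagonal entries (1,1,1,1,1,1,1,1,1,2).

From H_k ≅ ker(∂_k) / im(∂_{k+1}) we obtain:

  H_0: rank C_0 − rank ∂_1 = 6 − 5 = 1, and the invariant factors of ∂_1 are all 1, so H_0 ≅ Z.
  H_1: rank ker ∂_1 − rank ∂_2 = (15 − 5) − 10 = 0, and ∂_2 has invariant factor 2 > 1, so H_1 ≅ Z/2.
  H_2: rank ker ∂_2 − rank ∂_3 = (10 − 10) − 0 = 0, and there is no ∂_3, so H_2 ≅ 0.

H_0 = Z,  H_1 = Z/2,  H_2 = 0.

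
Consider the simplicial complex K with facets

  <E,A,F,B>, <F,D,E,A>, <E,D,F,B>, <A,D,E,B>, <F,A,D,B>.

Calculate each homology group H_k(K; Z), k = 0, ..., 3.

Fix the vertex order A < B < D < E < F and write every simplex with vertices in increasing order. Then dim K = 3 and the simplices of K are:

  0-simplices (5): A, B, D, E, F
  1-simplices (10): AB, AD, AE, AF, BD, BE, BF, DE, DF, EF
  2-simplices (10): ABD, ABE, ABF, ADE, ADF, AEF, BDE, BDF, BEF, DEF
  3-simplices (5): ABDE, ABDF, ABEF, ADEF, BDEF

so the chain groups are C_0 ≅ Z^5, C_1 ≅ Z^10, C_2 ≅ Z^10, C_3 ≅ Z^5.

Boundary ∂_1: C_1 → C_0 maps an edge to its endpoints' difference, ∂[p,q] = q − p.
The 5×10 boundary matrix has rank 4 and Smith normal form diag(1,1,1,1).

The boundary map ∂_2: C_2 → C_1 maps a triangle to the signed sum of its edges. For instance
  ∂ADE = DE − AE + AD,
  ∂ABD = BD − AD + AB.
As a 10×10 matrix over Z this has rank 6, with invariant factors (1,1,1,1,1,1).

Boundary ∂_3: C_3 → C_2 sends each 3-simplex σ to the alternating sum Σ_i (−1)^i (σ with its i-th vertex removed). For instance
  ∂ABEF = BEF − AEF + ABF − ABE,
  ∂ABDF = BDF − ADF + ABF − ABD.
The resulting 10×5 matrix has rank 4, and its Smith normal form has invariant factors (1,1,1,1).

Reading off H_k = ker ∂_k / im ∂_{k+1}:

  H_0: rank C_0 − rank ∂_1 = 5 − 4 = 1, and the invariant factors of ∂_1 are all 1, so H_0 ≅ Z.
  H_1: rank ker ∂_1 − rank ∂_2 = (10 − 4) − 6 = 0, and the invariant factors of ∂_2 are all 1, so H_1 ≅ 0.
  H_2: rank ker ∂_2 − rank ∂_3 = (10 − 6) − 4 = 0, and the invariant factors of ∂_3 are all 1, so H_2 ≅ 0.
  H_3: rank ker ∂_3 − rank ∂_4 = (5 − 4) − 0 = 1, and there is no ∂_4, so H_3 ≅ Z.

H_0 = Z,  H_1 = 0,  H_2 = 0,  H_3 = Z.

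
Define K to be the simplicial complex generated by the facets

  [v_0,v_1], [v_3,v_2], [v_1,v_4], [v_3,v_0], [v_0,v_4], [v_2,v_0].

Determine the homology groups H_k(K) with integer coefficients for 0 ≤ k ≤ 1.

We work with the vertex ordering v_0 < v_1 < v_2 < v_3 < v_4. The simplices of K, each written with vertices in increasing order, are:

  0-simplices (5): [v_0], [v_1], [v_2], [v_3], [v_4]
  1-simplices (6): [v_0,v_1], [v_0,v_2], [v_0,v_3], [v_0,v_4], [v_1,v_4], [v_2,v_3]

giving chain groups C_0 ≅ Z^5, C_1 ≅ Z^6.

∂_1: C_1 → C_0 is given by ∂[p,q] = [q] − [p].
The resulting 5×6 matrix has rank 4, and its Smith normal form has invariant factors (1,1,1,1).

Reading off H_k = ker ∂_k / im ∂_{k+1}:

  H_0: rank C_0 − rank ∂_1 = 5 − 4 = 1, and the invariant factors of ∂_1 are all 1, so H_0 ≅ Z.
  H_1: rank ker ∂_1 − rank ∂_2 = (6 − 4) − 0 = 2, and there is no ∂_2, so H_1 ≅ Z^2.

H_0 ≅ Z,  H_1 ≅ Z^2.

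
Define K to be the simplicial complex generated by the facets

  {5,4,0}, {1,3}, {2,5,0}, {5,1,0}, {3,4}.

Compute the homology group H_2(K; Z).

H_2 ≅ 0.

We work with the vertex ordering 0 < 1 < 2 < 3 < 4 < 5. The simplices of K, each written with vertices in increasing order, are:

  0-simplices (6): [0], [1], [2], [3], [4], [5]
  1-simplices (9): [0,1], [0,2], [0,4], [0,5], [1,3], [1,5], [2,5], [3,4], [4,5]
  2-simplices (3): [0,1,5], [0,2,5], [0,4,5]

so the chain groups are C_0 ≅ Z^6, C_1 ≅ Z^9, C_2 ≅ Z^3.

The boundary map ∂_1: C_1 → C_0 is given by ∂[p,q] = [q] − [p].
As a 6×9 matrix over Z this has rank 5, with invariant factors (1,1,1,1,1).

∂_2: C_2 → C_1 maps a triangle to the signed sum of its edges. For instance
  ∂[0,1,5] = [1,5] − [0,5] + [0,1],
  ∂[0,4,5] = [4,5] − [0,5] + [0,4].
As a 9×3 matrix over Z this has rank 3, with invariant factors (1,1,1).

Computing H_k = (kernel of ∂_k) / (image of ∂_{k+1}):

  H_2: rank ker ∂_2 − rank ∂_3 = (3 − 3) − 0 = 0, and there is no ∂_3, so H_2 ≅ 0.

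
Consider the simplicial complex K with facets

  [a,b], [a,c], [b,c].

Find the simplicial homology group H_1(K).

Fix the vertex order a < b < c and write every simplex with vertices in increasing order. Then dim K = 1 and the simplices of K are:

  0-simplices (3): a, b, c
  1-simplices (3): ab, ac, bc

giving chain groups C_0 ≅ Z^3, C_1 ≅ Z^3.

Boundary ∂_1: C_1 → C_0 sends each edge [p,q] (with p < q) to q − p. For instance
  ∂ac = c − a.
The 3×3 boundary matrix has rank 2 and Smith normal form diag(1,1).

Computing H_k = (kernel of ∂_k) / (image of ∂_{k+1}):

  H_1: rank ker ∂_1 − rank ∂_2 = (3 − 2) − 0 = 1, and there is no ∂_2, so H_1 ≅ Z.

H_1 ≅ Z.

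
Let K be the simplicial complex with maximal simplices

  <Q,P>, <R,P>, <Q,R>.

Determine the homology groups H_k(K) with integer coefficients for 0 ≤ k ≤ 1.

H_0 ≅ Z,  H_1 ≅ Z.

Take the total order P < Q < R on the vertex set. Then K (dimension 1) consists of the simplices:

  0-simplices (3): P, Q, R
  1-simplices (3): PQ, PR, QR

Hence C_0 ≅ Z^3, C_1 ≅ Z^3.

The boundary map ∂_1: C_1 → C_0 maps an edge to its endpoints' difference, ∂[p,q] = q − p. For instance
  ∂QR = R − Q.
This gives a 3×3 integer matrix of rank 2; reducing to Smith normal form yields diagonal entries (1,1).

Computing H_k = (kernel of ∂_k) / (image of ∂_{k+1}):

  H_0: rank C_0 − rank ∂_1 = 3 − 2 = 1, and the invariant factors of ∂_1 are all 1, so H_0 = Z.
  H_1: rank ker ∂_1 − rank ∂_2 = (3 − 2) − 0 = 1, and there is no ∂_2, so H_1 = Z.

As a check, the Euler characteristic is 3 − 3 = 0, which agrees with 1 − 1 = 0.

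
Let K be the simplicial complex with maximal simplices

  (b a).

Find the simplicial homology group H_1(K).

Fix the vertex order a < b and write every simplex with vertices in increasing order. Then dim K = 1 and the simplices of K are:

  0-simplices (2): a, b
  1-simplices (1): ab

so the chain groups are C_0 ≅ Z^2, C_1 ≅ Z^1.

Boundary ∂_1: C_1 → C_0 sends each edge [p,q] (with p < q) to q − p. For instance
  ∂ab = b − a.
As a 2×1 matrix over Z this has rank 1, with invariant factors (1).

Now H_k = ker ∂_k / im ∂_{k+1}, so:

  H_1: rank ker ∂_1 − rank ∂_2 = (1 − 1) − 0 = 0, and there is no ∂_2, so H_1 = 0.

H_1 ≅ 0.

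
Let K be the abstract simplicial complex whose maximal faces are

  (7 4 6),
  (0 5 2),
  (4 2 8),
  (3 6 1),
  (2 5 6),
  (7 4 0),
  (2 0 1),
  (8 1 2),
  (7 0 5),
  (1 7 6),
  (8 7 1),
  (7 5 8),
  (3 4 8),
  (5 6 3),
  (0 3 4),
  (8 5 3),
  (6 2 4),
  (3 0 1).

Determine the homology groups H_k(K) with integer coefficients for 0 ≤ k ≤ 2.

H_0 ≅ Z,  H_1 ≅ Z^2,  H_2 ≅ Z.

Fix the vertex order 0 < 1 < 2 < 3 < 4 < 5 < 6 < 7 < 8 and write every simplex with vertices in increasing order. Then dim K = 2 and the simplices of K are:

  0-simplices (9): [0], [1], [2], [3], [4], [5], [6], [7], [8]
  1-simplices (27): (27 of them)
  2-simplices (18): [0,1,2], [0,1,3], [0,2,5], [0,3,4], [0,4,7], [0,5,7], [1,2,8], [1,3,6], [1,6,7], [1,7,8], [2,4,6], [2,4,8], [2,5,6], [3,4,8], [3,5,6], [3,5,8], [4,6,7], [5,7,8]

Hence C_0 ≅ Z^9, C_1 ≅ Z^27, C_2 ≅ Z^18.

The boundary map ∂_1: C_1 → C_0 maps an edge to its endpoints' difference, ∂[p,q] = q − p.
This gives a 9×27 integer matrix of rank 8; reducing to Smith normal form yields diagonal entries (1,1,1,1,1,1,1,1).

∂_2: C_2 → C_1 maps a triangle to the signed sum of its edges. For instance
  ∂[1,7,8] = [7,8] − [1,8] + [1,7],
  ∂[2,4,6] = [4,6] − [2,6] + [2,4].
As a 27×18 matrix over Z this has rank 17, with invariant factors (1,1,1,1,1,1,1,1,1,1,1,1,1,1,1,1,1).

Now H_k = ker ∂_k / im ∂_{k+1}, so:

  H_0: rank C_0 − rank ∂_1 = 9 − 8 = 1, and the invariant factors of ∂_1 are all 1, so H_0 ≅ Z.
  H_1: rank ker ∂_1 − rank ∂_2 = (27 − 8) − 17 = 2, and the invariant factors of ∂_2 are all 1, so H_1 ≅ Z^2.
  H_2: rank ker ∂_2 − rank ∂_3 = (18 − 17) − 0 = 1, and there is no ∂_3, so H_2 ≅ Z.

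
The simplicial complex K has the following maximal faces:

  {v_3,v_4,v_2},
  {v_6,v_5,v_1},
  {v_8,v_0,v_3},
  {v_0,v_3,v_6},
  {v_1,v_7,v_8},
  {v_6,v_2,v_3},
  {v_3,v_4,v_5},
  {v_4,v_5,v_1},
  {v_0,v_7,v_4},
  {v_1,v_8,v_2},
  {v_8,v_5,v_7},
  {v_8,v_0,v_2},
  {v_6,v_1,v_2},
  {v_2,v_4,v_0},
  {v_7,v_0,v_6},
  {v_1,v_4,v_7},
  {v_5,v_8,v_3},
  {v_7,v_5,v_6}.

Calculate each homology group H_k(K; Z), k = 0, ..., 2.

H_0 = Z,  H_1 = Z ⊕ Z/2Z,  H_2 = 0.

Take the total order v_0 < v_1 < v_2 < v_3 < v_4 < v_5 < v_6 < v_7 < v_8 on the vertex set. Then K (dimension 2) consists of the simplices:

  0-simplices (9): [v_0], [v_1], [v_2], [v_3], [v_4], [v_5], [v_6], [v_7], [v_8]
  1-simplices (27): (27 of them)
  2-simplices (18): (18 of them)

so the chain groups are C_0 ≅ Z^9, C_1 ≅ Z^27, C_2 ≅ Z^18.

∂_1: C_1 → C_0 maps an edge to its endpoints' difference, ∂[p,q] = q − p. For instance
  ∂[v_1,v_8] = [v_8] − [v_1].
The resulting 9×27 matrix has rank 8, and its Smith normal form has invariant factors (1,1,1,1,1,1,1,1).

Boundary ∂_2: C_2 → C_1 maps a triangle to the signed sum of its edges. For instance
  ∂[v_1,v_4,v_7] = [v_4,v_7] − [v_1,v_7] + [v_1,v_4],
  ∂[v_0,v_6,v_7] = [v_6,v_7] − [v_0,v_7] + [v_0,v_6].
The resulting 27×18 matrix has rank 18, and its Smith normal form has invariant factors (1,1,1,1,1,1,1,1,1,1,1,1,1,1,1,1,1,2).

Now H_k = ker ∂_k / im ∂_{k+1}, so:

  H_0: rank C_0 − rank ∂_1 = 9 − 8 = 1, and the invariant factors of ∂_1 are all 1, so H_0 = Z.
  H_1: rank ker ∂_1 − rank ∂_2 = (27 − 8) − 18 = 1, and ∂_2 has invariant factor 2 > 1, so H_1 = Z ⊕ Z/2Z.
  H_2: rank ker ∂_2 − rank ∂_3 = (18 − 18) − 0 = 0, and there is no ∂_3, so H_2 = 0.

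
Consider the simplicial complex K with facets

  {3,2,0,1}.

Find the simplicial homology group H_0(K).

Fix the vertex order 0 < 1 < 2 < 3 and write every simplex with vertices in increasing order. Then dim K = 3 and the simplices of K are:

  0-simplices (4): [0], [1], [2], [3]
  1-simplices (6): [0,1], [0,2], [0,3], [1,2], [1,3], [2,3]
  2-simplices (4): [0,1,2], [0,1,3], [0,2,3], [1,2,3]
  3-simplices (1): [0,1,2,3]

so the chain groups are C_0 ≅ Z^4, C_1 ≅ Z^6, C_2 ≅ Z^4, C_3 ≅ Z^1.

The boundary map ∂_1: C_1 → C_0 is given by ∂[p,q] = [q] − [p]. For instance
  ∂[0,3] = [3] − [0].
As a 4×6 matrix over Z this has rank 3, with invariant factors (1,1,1).

∂_2: C_2 → C_1 acts by ∂[p,q,r] = [q,r] − [p,r] + [p,q]. For instance
  ∂[0,2,3] = [2,3] − [0,3] + [0,2],
  ∂[0,1,3] = [1,3] − [0,3] + [0,1].
As a 6×4 matrix over Z this has rank 3, with invariant factors (1,1,1).

The boundary map ∂_3: C_3 → C_2 sends each 3-simplex σ to the alternating sum Σ_i (−1)^i (σ with its i-th vertex removed). For instance
  ∂[0,1,2,3] = [1,2,3] − [0,2,3] + [0,1,3] − [0,1,2].
The resulting 4×1 matrix has rank 1, and its Smith normal form has invariant factors (1).

Now H_k = ker ∂_k / im ∂_{k+1}, so:

  H_0: rank C_0 − rank ∂_1 = 4 − 3 = 1, and the invariant factors of ∂_1 are all 1, so H_0 = Z.

(K is a triangulation of the 3-simplex.)

H_0 ≅ Z.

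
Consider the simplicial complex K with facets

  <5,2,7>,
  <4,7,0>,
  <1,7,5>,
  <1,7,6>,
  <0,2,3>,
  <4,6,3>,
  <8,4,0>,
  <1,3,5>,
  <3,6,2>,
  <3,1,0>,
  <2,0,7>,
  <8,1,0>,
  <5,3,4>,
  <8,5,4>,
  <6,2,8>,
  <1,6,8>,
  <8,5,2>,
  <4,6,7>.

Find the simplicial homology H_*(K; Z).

H_0 = Z,  H_1 = Z^2,  H_2 = Z.

K has 9 vertices, 27 edges, 18 triangles.
rank ∂_0 = 0, rank ∂_1 = 8 ⇒ b_0 = 9 − 0 − 8 = 1; all invariant factors of ∂_1 are 1 so no torsion. So H_0 = Z.
rank ∂_1 = 8, rank ∂_2 = 17 ⇒ b_1 = 27 − 8 − 17 = 2; all invariant factors of ∂_2 are 1 so no torsion. So H_1 = Z^2.
rank ∂_2 = 17, rank ∂_3 = 0 ⇒ b_2 = 18 − 17 − 0 = 1. So H_2 = Z.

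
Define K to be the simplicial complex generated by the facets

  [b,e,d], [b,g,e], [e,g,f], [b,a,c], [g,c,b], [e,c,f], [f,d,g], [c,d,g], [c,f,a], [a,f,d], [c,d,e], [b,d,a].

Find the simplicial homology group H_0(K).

Order the vertices as a < b < c < d < e < f < g. Listing each simplex with vertices in this order, K has dimension 2 with simplices:

  0-simplices (7): a, b, c, d, e, f, g
  1-simplices (18): ab, ac, ad, af, bc, bd, be, bg, cd, ce, cf, cg, de, df, dg, ef, eg, fg
  2-simplices (12): abc, abd, acf, adf, bcg, bde, beg, cde, cdg, cef, dfg, efg

giving chain groups C_0 ≅ Z^7, C_1 ≅ Z^18, C_2 ≅ Z^12.

The boundary map ∂_1: C_1 → C_0 is given by ∂[p,q] = [q] − [p].
The 7×18 boundary matrix has rank 6 and Smith normal form diag(1,1,1,1,1,1).

∂_2: C_2 → C_1 maps a triangle to the signed sum of its edges. For instance
  ∂cef = ef − cf + ce,
  ∂abc = bc − ac + ab.
This gives a 18×12 integer matrix of rank 12; reducing to Smith normal form yields diagonal entries (1,1,1,1,1,1,1,1,1,1,1,2).

Reading off H_k = ker ∂_k / im ∂_{k+1}:

  H_0: rank C_0 − rank ∂_1 = 7 − 6 = 1, and the invariant factors of ∂_1 are all 1, so H_0 ≅ Z.

H_0 ≅ Z.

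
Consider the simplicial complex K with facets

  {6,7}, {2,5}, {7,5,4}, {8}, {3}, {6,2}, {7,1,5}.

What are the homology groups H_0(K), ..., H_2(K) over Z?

H_0 ≅ Z^3,  H_1 ≅ Z,  H_2 = 0.

We work with the vertex ordering 1 < 2 < 3 < 4 < 5 < 6 < 7 < 8. The simplices of K, each written with vertices in increasing order, are:

  0-simplices (8): [1], [2], [3], [4], [5], [6], [7], [8]
  1-simplices (8): [1,5], [1,7], [2,5], [2,6], [4,5], [4,7], [5,7], [6,7]
  2-simplices (2): [1,5,7], [4,5,7]

Hence C_0 ≅ Z^8, C_1 ≅ Z^8, C_2 ≅ Z^2.

Boundary ∂_1: C_1 → C_0 is given by ∂[p,q] = [q] − [p]. For instance
  ∂[4,7] = [7] − [4].
The 8×8 boundary matrix has rank 5 and Smith normal form diag(1,1,1,1,1).

∂_2: C_2 → C_1 sends each 2-simplex [p,q,r] to [q,r] − [p,r] + [p,q]. For instance
  ∂[4,5,7] = [5,7] − [4,7] + [4,5],
  ∂[1,5,7] = [5,7] − [1,7] + [1,5].
This gives a 8×2 integer matrix of rank 2; reducing to Smith normal form yields diagonal entries (1,1).

Reading off H_k = ker ∂_k / im ∂_{k+1}:

  H_0: rank C_0 − rank ∂_1 = 8 − 5 = 3, and the invariant factors of ∂_1 are all 1, so H_0 ≅ Z^3.
  H_1: rank ker ∂_1 − rank ∂_2 = (8 − 5) − 2 = 1, and the invariant factors of ∂_2 are all 1, so H_1 ≅ Z.
  H_2: rank ker ∂_2 − rank ∂_3 = (2 − 2) − 0 = 0, and there is no ∂_3, so H_2 ≅ 0.

As a check, the Euler characteristic is 8 − 8 + 2 = 2, which agrees with 3 − 1 + 0 = 2.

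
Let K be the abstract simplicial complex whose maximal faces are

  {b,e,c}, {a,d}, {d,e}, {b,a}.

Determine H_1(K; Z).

Take the total order a < b < c < d < e on the vertex set. Then K (dimension 2) consists of the simplices:

  0-simplices (5): a, b, c, d, e
  1-simplices (6): ab, ad, bc, be, ce, de
  2-simplices (1): bce

giving chain groups C_0 ≅ Z^5, C_1 ≅ Z^6, C_2 ≅ Z^1.

Boundary ∂_1: C_1 → C_0 sends each edge [p,q] (with p < q) to q − p.
This gives a 5×6 integer matrix of rank 4; reducing to Smith normal form yields diagonal entries (1,1,1,1).

The boundary map ∂_2: C_2 → C_1 sends each 2-simplex [p,q,r] to [q,r] − [p,r] + [p,q]. For instance
  ∂bce = ce − be + bc.
The 6×1 boundary matrix has rank 1 and Smith normal form diag(1).

Now H_k = ker ∂_k / im ∂_{k+1}, so:

  H_1: rank ker ∂_1 − rank ∂_2 = (6 − 4) − 1 = 1, and the invariant factors of ∂_2 are all 1, so H_1 ≅ Z.

H_1 ≅ Z.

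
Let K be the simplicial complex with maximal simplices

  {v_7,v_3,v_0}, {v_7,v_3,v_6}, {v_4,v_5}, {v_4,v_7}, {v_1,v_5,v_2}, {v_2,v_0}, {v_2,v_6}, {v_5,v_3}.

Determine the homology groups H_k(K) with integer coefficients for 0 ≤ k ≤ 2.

H_0 ≅ Z,  H_1 ≅ Z^3,  H_2 = 0.

Take the total order v_0 < v_1 < v_2 < v_3 < v_4 < v_5 < v_6 < v_7 on the vertex set. Then K (dimension 2) consists of the simplices:

  0-simplices (8): [v_0], [v_1], [v_2], [v_3], [v_4], [v_5], [v_6], [v_7]
  1-simplices (13): [v_0,v_2], [v_0,v_3], [v_0,v_7], [v_1,v_2], [v_1,v_5], [v_2,v_5], [v_2,v_6], [v_3,v_5], [v_3,v_6], [v_3,v_7], [v_4,v_5], [v_4,v_7], [v_6,v_7]
  2-simplices (3): [v_0,v_3,v_7], [v_1,v_2,v_5], [v_3,v_6,v_7]

so the chain groups are C_0 ≅ Z^8, C_1 ≅ Z^13, C_2 ≅ Z^3.

∂_1: C_1 → C_0 sends each edge [p,q] (with p < q) to q − p. For instance
  ∂[v_4,v_7] = [v_7] − [v_4].
The resulting 8×13 matrix has rank 7, and its Smith normal form has invariant factors (1,1,1,1,1,1,1).

∂_2: C_2 → C_1 maps a triangle to the signed sum of its edges. For instance
  ∂[v_3,v_6,v_7] = [v_6,v_7] − [v_3,v_7] + [v_3,v_6],
  ∂[v_0,v_3,v_7] = [v_3,v_7] − [v_0,v_7] + [v_0,v_3].
The resulting 13×3 matrix has rank 3, and its Smith normal form has invariant factors (1,1,1).

Computing H_k = (kernel of ∂_k) / (image of ∂_{k+1}):

  H_0: rank C_0 − rank ∂_1 = 8 − 7 = 1, and the invariant factors of ∂_1 are all 1, so H_0 = Z.
  H_1: rank ker ∂_1 − rank ∂_2 = (13 − 7) − 3 = 3, and the invariant factors of ∂_2 are all 1, so H_1 = Z^3.
  H_2: rank ker ∂_2 − rank ∂_3 = (3 − 3) − 0 = 0, and there is no ∂_3, so H_2 = 0.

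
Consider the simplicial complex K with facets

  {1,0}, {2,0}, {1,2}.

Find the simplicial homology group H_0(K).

Take the total order 0 < 1 < 2 on the vertex set. Then K (dimension 1) consists of the simplices:

  0-simplices (3): [0], [1], [2]
  1-simplices (3): [0,1], [0,2], [1,2]

so the chain groups are C_0 ≅ Z^3, C_1 ≅ Z^3.

The boundary map ∂_1: C_1 → C_0 is given by ∂[p,q] = [q] − [p]. For instance
  ∂[0,1] = [1] − [0].
The resulting 3×3 matrix has rank 2, and its Smith normal form has invariant factors (1,1).

Now H_k = ker ∂_k / im ∂_{k+1}, so:

  H_0: rank C_0 − rank ∂_1 = 3 − 2 = 1, and the invariant factors of ∂_1 are all 1, so H_0 ≅ Z.

(K is a triangulation of the circle S^1.)

H_0 = Z.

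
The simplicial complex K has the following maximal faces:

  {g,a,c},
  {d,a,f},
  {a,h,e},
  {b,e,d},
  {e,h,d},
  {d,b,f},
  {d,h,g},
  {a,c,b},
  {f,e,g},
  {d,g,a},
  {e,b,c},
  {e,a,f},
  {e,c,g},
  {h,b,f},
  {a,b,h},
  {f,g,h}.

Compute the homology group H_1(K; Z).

Take the total order a < b < c < d < e < f < g < h on the vertex set. Then K (dimension 2) consists of the simplices:

  0-simplices (8): a, b, c, d, e, f, g, h
  1-simplices (24): ab, ac, ad, ae, af, ag, ah, bc, bd, be, bf, bh, ce, cg, de, df, dg, dh, ef, eg, eh, fg, fh, gh
  2-simplices (16): abc, abh, acg, adf, adg, aef, aeh, bce, bde, bdf, bfh, ceg, deh, dgh, efg, fgh

giving chain groups C_0 ≅ Z^8, C_1 ≅ Z^24, C_2 ≅ Z^16.

Boundary ∂_1: C_1 → C_0 maps an edge to its endpoints' difference, ∂[p,q] = q − p.
The resulting 8×24 matrix has rank 7, and its Smith normal form has invariant factors (1,1,1,1,1,1,1).

∂_2: C_2 → C_1 sends each 2-simplex [p,q,r] to [q,r] − [p,r] + [p,q]. For instance
  ∂fgh = gh − fh + fg,
  ∂aef = ef − af + ae.
As a 24×16 matrix over Z this has rank 15, with invariant factors (1,1,1,1,1,1,1,1,1,1,1,1,1,1,1).

Reading off H_k = ker ∂_k / im ∂_{k+1}:

  H_1: rank ker ∂_1 − rank ∂_2 = (24 − 7) − 15 = 2, and the invariant factors of ∂_2 are all 1, so H_1 ≅ Z^2.

H_1 ≅ Z^2.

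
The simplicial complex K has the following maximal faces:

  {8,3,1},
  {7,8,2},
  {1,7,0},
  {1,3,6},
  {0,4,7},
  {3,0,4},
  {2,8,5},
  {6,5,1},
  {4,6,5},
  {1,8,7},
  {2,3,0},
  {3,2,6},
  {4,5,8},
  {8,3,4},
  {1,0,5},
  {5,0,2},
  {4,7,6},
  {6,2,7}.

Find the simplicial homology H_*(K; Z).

H_0 = Z,  H_1 = Z^2,  H_2 = Z.

K has 9 vertices, 27 edges, 18 triangles.
rank ∂_0 = 0, rank ∂_1 = 8 ⇒ b_0 = 9 − 0 − 8 = 1; all invariant factors of ∂_1 are 1 so no torsion. So H_0 ≅ Z.
rank ∂_1 = 8, rank ∂_2 = 17 ⇒ b_1 = 27 − 8 − 17 = 2; all invariant factors of ∂_2 are 1 so no torsion. So H_1 ≅ Z^2.
rank ∂_2 = 17, rank ∂_3 = 0 ⇒ b_2 = 18 − 17 − 0 = 1. So H_2 ≅ Z.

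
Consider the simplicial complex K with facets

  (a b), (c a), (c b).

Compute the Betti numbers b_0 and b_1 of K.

Order the vertices as a < b < c. Listing each simplex with vertices in this order, K has dimension 1 with simplices:

  0-simplices (3): a, b, c
  1-simplices (3): ab, ac, bc

Hence C_0 ≅ Z^3, C_1 ≅ Z^3.

The boundary map ∂_1: C_1 → C_0 is given by ∂[p,q] = [q] − [p]. For instance
  ∂ac = c − a.
As a 3×3 matrix over Z this has rank 2, with invariant factors (1,1).

Now H_k = ker ∂_k / im ∂_{k+1}, so:

  H_0: rank C_0 − rank ∂_1 = 3 − 2 = 1, and the invariant factors of ∂_1 are all 1, so H_0 = Z.
  H_1: rank ker ∂_1 − rank ∂_2 = (3 − 2) − 0 = 1, and there is no ∂_2, so H_1 = Z.

Hence the Betti numbers are b_0 = 1, b_1 = 1.

b_0 = 1, b_1 = 1.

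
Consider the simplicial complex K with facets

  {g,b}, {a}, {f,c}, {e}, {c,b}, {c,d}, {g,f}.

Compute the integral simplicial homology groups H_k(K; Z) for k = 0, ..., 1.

H_0 = Z^3,  H_1 = Z.

Order the vertices as a < b < c < d < e < f < g. Listing each simplex with vertices in this order, K has dimension 1 with simplices:

  0-simplices (7): a, b, c, d, e, f, g
  1-simplices (5): bc, bg, cd, cf, fg

so the chain groups are C_0 ≅ Z^7, C_1 ≅ Z^5.

Boundary ∂_1: C_1 → C_0 sends each edge [p,q] (with p < q) to q − p. For instance
  ∂cf = f − c.
The 7×5 boundary matrix has rank 4 and Smith normal form diag(1,1,1,1).

Reading off H_k = ker ∂_k / im ∂_{k+1}:

  H_0: rank C_0 − rank ∂_1 = 7 − 4 = 3, and the invariant factors of ∂_1 are all 1, so H_0 ≅ Z^3.
  H_1: rank ker ∂_1 − rank ∂_2 = (5 − 4) − 0 = 1, and there is no ∂_2, so H_1 ≅ Z.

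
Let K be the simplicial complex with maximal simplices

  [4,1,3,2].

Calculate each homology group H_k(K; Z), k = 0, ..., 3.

We work with the vertex ordering 1 < 2 < 3 < 4. The simplices of K, each written with vertices in increasing order, are:

  0-simplices (4): [1], [2], [3], [4]
  1-simplices (6): [1,2], [1,3], [1,4], [2,3], [2,4], [3,4]
  2-simplices (4): [1,2,3], [1,2,4], [1,3,4], [2,3,4]
  3-simplices (1): [1,2,3,4]

giving chain groups C_0 ≅ Z^4, C_1 ≅ Z^6, C_2 ≅ Z^4, C_3 ≅ Z^1.

Boundary ∂_1: C_1 → C_0 maps an edge to its endpoints' difference, ∂[p,q] = q − p.
The 4×6 boundary matrix has rank 3 and Smith normal form diag(1,1,1).

∂_2: C_2 → C_1 acts by ∂[p,q,r] = [q,r] − [p,r] + [p,q]. For instance
  ∂[1,2,3] = [2,3] − [1,3] + [1,2],
  ∂[1,3,4] = [3,4] − [1,4] + [1,3].
The 6×4 boundary matrix has rank 3 and Smith normal form diag(1,1,1).

Boundary ∂_3: C_3 → C_2 sends each 3-simplex σ to the alternating sum Σ_i (−1)^i (σ with its i-th vertex removed). For instance
  ∂[1,2,3,4] = [2,3,4] − [1,3,4] + [1,2,4] − [1,2,3].
The resulting 4×1 matrix has rank 1, and its Smith normal form has invariant factors (1).

From H_k ≅ ker(∂_k) / im(∂_{k+1}) we obtain:

  H_0: rank C_0 − rank ∂_1 = 4 − 3 = 1, and the invariant factors of ∂_1 are all 1, so H_0 ≅ Z.
  H_1: rank ker ∂_1 − rank ∂_2 = (6 − 3) − 3 = 0, and the invariant factors of ∂_2 are all 1, so H_1 ≅ 0.
  H_2: rank ker ∂_2 − rank ∂_3 = (4 − 3) − 1 = 0, and the invariant factors of ∂_3 are all 1, so H_2 ≅ 0.
  H_3: rank ker ∂_3 − rank ∂_4 = (1 − 1) − 0 = 0, and there is no ∂_4, so H_3 ≅ 0.

H_0 ≅ Z,  H_1 = 0,  H_2 = 0,  H_3 = 0.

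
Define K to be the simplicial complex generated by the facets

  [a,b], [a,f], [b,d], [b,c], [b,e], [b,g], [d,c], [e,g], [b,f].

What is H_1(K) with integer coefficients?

H_1 ≅ Z^3.

K has 7 vertices, 9 edges.
rank ∂_1 = 6, rank ∂_2 = 0 ⇒ b_1 = 9 − 6 − 0 = 3. So H_1 ≅ Z^3.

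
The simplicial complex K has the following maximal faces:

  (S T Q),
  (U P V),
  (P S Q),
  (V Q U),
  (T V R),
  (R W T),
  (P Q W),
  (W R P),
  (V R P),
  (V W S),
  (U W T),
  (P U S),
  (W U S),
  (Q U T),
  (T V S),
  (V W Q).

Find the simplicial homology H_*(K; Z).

H_0 = Z,  H_1 = Z^2,  H_2 = Z.

We work with the vertex ordering P < Q < R < S < T < U < V < W. The simplices of K, each written with vertices in increasing order, are:

  0-simplices (8): P, Q, R, S, T, U, V, W
  1-simplices (24): PQ, PR, PS, PU, PV, PW, QS, QT, QU, QV, QW, RT, RV, RW, ST, SU, SV, SW, TU, TV, TW, UV, UW, VW
  2-simplices (16): PQS, PQW, PRV, PRW, PSU, PUV, QST, QTU, QUV, QVW, RTV, RTW, STV, SUW, SVW, TUW

Hence C_0 ≅ Z^8, C_1 ≅ Z^24, C_2 ≅ Z^16.

Boundary ∂_1: C_1 → C_0 is given by ∂[p,q] = [q] − [p].
This gives a 8×24 integer matrix of rank 7; reducing to Smith normal form yields diagonal entries (1,1,1,1,1,1,1).

Boundary ∂_2: C_2 → C_1 sends each 2-simplex [p,q,r] to [q,r] − [p,r] + [p,q]. For instance
  ∂SVW = VW − SW + SV,
  ∂SUW = UW − SW + SU.
This gives a 24×16 integer matrix of rank 15; reducing to Smith normal form yields diagonal entries (1,1,1,1,1,1,1,1,1,1,1,1,1,1,1).

Now H_k = ker ∂_k / im ∂_{k+1}, so:

  H_0: rank C_0 − rank ∂_1 = 8 − 7 = 1, and the invariant factors of ∂_1 are all 1, so H_0 ≅ Z.
  H_1: rank ker ∂_1 − rank ∂_2 = (24 − 7) − 15 = 2, and the invariant factors of ∂_2 are all 1, so H_1 ≅ Z^2.
  H_2: rank ker ∂_2 − rank ∂_3 = (16 − 15) − 0 = 1, and there is no ∂_3, so H_2 ≅ Z.

As a check, the Euler characteristic is 8 − 24 + 16 = 0, which agrees with 1 − 2 + 1 = 0.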